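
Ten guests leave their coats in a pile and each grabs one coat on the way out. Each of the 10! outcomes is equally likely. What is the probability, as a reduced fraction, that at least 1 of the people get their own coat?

28319/44800

Favorable outcomes: Σ_{i≥1} C(10,i)·!(10-i) = 10·133496 + 45·14833 + 120·1854 + 210·265 + 252·44 + 210·9 + 120·2 + 45·1 + 10·0 + 1·1 = 2293839.
Total outcomes: 10! = 3628800.
Probability = 2293839/3628800 = 28319/44800.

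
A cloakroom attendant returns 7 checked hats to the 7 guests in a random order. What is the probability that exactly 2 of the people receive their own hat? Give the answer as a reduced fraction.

Favorable outcomes: C(7,2)·!5 = 21·44 = 924.
Total outcomes: 7! = 5040.
Probability = 924/5040 = 11/60.

11/60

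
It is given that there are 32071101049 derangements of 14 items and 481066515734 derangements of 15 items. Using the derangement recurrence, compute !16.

7697064251745

!16 = (16-1)·(!15 + !14) = 15·(481066515734 + 32071101049) = 15·513137616783 = 7697064251745.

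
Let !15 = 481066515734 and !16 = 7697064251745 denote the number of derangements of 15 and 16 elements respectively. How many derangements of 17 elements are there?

130850092279664

!17 = (17-1)·(!16 + !15) = 16·(7697064251745 + 481066515734) = 16·8178130767479 = 130850092279664.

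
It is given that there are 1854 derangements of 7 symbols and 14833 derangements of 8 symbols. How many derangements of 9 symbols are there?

133496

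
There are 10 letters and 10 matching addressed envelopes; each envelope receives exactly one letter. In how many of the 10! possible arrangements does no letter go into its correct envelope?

1334961

By inclusion-exclusion, !10 = Σ (-1)^k · 10!/k! for k=0..10
= 10! - 10!/1! + 10!/2! - 10!/3! + 10!/4! - 10!/5! + 10!/6! - 10!/7! + 10!/8! - 10!/9! + 10!/10!
= 3628800 - 3628800 + 1814400 - 604800 + 151200 - 30240 + 5040 - 720 + 90 - 10 + 1
= 1334961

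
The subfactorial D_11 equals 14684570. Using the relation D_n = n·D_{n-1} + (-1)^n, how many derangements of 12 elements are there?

176214841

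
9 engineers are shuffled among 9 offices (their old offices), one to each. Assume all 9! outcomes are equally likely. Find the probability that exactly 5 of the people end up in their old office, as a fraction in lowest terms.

1/320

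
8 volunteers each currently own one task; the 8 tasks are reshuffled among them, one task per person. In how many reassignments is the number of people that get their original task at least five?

# with exactly i fixed is C(8,i)·!(8-i); sum over i=5..8:
  i=5: C(8,5)·!3 = 56·2 = 112
  i=6: C(8,6)·!2 = 28·1 = 28
  i=7: C(8,7)·!1 = 8·0 = 0
  i=8: C(8,8)·!0 = 1·1 = 1
Total = 141.

141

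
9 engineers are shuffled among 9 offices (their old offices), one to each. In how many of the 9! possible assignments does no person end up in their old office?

The subfactorial !9 = [9!/e] (nearest integer).
9! = 362880, and 362880/e ≈ 133496.09, so !9 = 133496.

133496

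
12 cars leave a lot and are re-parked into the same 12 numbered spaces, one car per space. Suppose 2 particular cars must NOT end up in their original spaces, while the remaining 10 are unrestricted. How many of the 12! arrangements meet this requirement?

402796800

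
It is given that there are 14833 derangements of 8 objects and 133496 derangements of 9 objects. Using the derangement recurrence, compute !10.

!10 = (10-1)·(!9 + !8) = 9·(133496 + 14833) = 9·148329 = 1334961.

1334961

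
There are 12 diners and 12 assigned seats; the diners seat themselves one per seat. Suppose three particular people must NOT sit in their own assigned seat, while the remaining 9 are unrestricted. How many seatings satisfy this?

369774720

Inclusion-exclusion on the 3 forbidden self-matches:
Σ_{j=0}^{3} (-1)^j C(3,j)(12-j)!
= C(3,0)·12! - C(3,1)·11! + C(3,2)·10! - C(3,3)·9!
= 479001600 - 119750400 + 10886400 - 362880
= 369774720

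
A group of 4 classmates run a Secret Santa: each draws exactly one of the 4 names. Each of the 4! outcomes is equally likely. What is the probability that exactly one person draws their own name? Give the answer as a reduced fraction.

Favorable outcomes: C(4,1)·!3 = 4·2 = 8.
Total outcomes: 4! = 24.
Probability = 8/24 = 1/3.

1/3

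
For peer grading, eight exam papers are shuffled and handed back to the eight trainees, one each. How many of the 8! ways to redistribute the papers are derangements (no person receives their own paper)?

14833

!8 = 8! · Σ_{k=0}^{8} (-1)^k/k!
= 8! - 8!/1! + 8!/2! - 8!/3! + 8!/4! - 8!/5! + 8!/6! - 8!/7! + 8!/8!
= 40320 - 40320 + 20160 - 6720 + 1680 - 336 + 56 - 8 + 1
= 14833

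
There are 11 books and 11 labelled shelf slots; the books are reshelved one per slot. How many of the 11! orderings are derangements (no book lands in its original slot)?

By inclusion-exclusion, !11 = Σ (-1)^k · 11!/k! for k=0..11
= 11! - 11!/1! + 11!/2! - 11!/3! + 11!/4! - 11!/5! + 11!/6! - 11!/7! + 11!/8! - 11!/9! + 11!/10! - 11!/11!
= 39916800 - 39916800 + 19958400 - 6652800 + 1663200 - 332640 + 55440 - 7920 + 990 - 110 + 11 - 1
= 14684570

14684570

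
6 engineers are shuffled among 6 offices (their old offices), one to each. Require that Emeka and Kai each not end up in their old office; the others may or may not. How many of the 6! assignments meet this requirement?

504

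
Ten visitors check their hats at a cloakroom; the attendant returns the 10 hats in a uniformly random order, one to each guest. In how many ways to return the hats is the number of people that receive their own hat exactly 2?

Choose which 2 of the 10 are fixed: C(10,2) = 45.
The other 8 form a derangement: !8 = 14833.
Total: 45 × 14833 = 667485.

667485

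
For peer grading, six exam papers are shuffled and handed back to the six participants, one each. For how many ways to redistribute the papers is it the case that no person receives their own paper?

The number of derangements of 6 is !6 = Σ_{k=0}^{6} (-1)^k·6!/k!
= 6! - 6!/1! + 6!/2! - 6!/3! + 6!/4! - 6!/5! + 6!/6!
= 720 - 720 + 360 - 120 + 30 - 6 + 1
= 265

265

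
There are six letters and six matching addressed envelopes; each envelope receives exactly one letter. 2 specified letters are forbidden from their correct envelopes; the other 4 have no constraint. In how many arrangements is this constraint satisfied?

504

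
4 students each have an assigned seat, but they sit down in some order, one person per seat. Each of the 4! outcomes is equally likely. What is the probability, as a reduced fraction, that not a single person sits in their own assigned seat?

Favorable outcomes: !4 = 9.
Total outcomes: 4! = 24.
Probability = 9/24 = 3/8.

3/8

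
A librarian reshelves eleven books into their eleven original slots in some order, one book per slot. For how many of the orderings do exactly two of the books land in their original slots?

7342280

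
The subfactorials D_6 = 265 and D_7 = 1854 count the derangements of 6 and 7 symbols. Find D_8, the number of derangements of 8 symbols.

D_8 = (8-1)·(D_7 + D_6) = 7·(1854 + 265) = 7·2119 = 14833.

14833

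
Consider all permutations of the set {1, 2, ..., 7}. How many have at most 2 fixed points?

4633

Sum C(7,i)·!(7-i) for i = 0..2:
  i=0: C(7,0)·!7 = 1·1854 = 1854
  i=1: C(7,1)·!6 = 7·265 = 1855
  i=2: C(7,2)·!5 = 21·44 = 924
Total = 4633.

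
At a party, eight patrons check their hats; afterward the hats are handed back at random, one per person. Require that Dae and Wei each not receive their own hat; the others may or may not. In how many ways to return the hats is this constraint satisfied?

30960

Inclusion-exclusion on the 2 forbidden self-matches:
Σ_{j=0}^{2} (-1)^j C(2,j)(8-j)!
= C(2,0)·8! - C(2,1)·7! + C(2,2)·6!
= 40320 - 10080 + 720
= 30960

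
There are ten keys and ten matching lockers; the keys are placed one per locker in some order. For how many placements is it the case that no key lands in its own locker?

Use !n = n·!(n-1) + (-1)^n.
!10 = 10·133496 + 1 = 1334961

1334961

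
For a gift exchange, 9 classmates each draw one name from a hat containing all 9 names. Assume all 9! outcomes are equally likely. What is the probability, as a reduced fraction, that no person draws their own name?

16687/45360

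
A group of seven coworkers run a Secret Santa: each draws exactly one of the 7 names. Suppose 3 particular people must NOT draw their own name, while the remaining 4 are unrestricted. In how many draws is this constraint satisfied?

Inclusion-exclusion on the 3 forbidden self-matches:
Σ_{j=0}^{3} (-1)^j C(3,j)(7-j)!
= C(3,0)·7! - C(3,1)·6! + C(3,2)·5! - C(3,3)·4!
= 5040 - 2160 + 360 - 24
= 3216

3216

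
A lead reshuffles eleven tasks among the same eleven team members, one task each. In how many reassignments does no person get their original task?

!11 = 11! · Σ_{k=0}^{11} (-1)^k/k!
= 11! - 11!/1! + 11!/2! - 11!/3! + 11!/4! - 11!/5! + 11!/6! - 11!/7! + 11!/8! - 11!/9! + 11!/10! - 11!/11!
= 39916800 - 39916800 + 19958400 - 6652800 + 1663200 - 332640 + 55440 - 7920 + 990 - 110 + 11 - 1
= 14684570

14684570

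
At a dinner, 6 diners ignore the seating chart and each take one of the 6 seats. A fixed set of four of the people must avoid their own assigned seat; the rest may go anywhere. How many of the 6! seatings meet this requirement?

Let A_j be the event that the j-th constrained one is fixed. By inclusion-exclusion over the 4 events:
Σ_{j=0}^{4} (-1)^j C(4,j)(6-j)!
= C(4,0)·6! - C(4,1)·5! + C(4,2)·4! - C(4,3)·3! + C(4,4)·2!
= 720 - 480 + 144 - 24 + 2
= 362

362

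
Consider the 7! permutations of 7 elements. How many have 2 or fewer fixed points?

4633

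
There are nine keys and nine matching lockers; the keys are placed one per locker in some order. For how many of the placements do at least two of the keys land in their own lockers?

Sum C(9,i)·!(9-i) for i = 2..9:
  i=2: C(9,2)·!7 = 36·1854 = 66744
  i=3: C(9,3)·!6 = 84·265 = 22260
  i=4: C(9,4)·!5 = 126·44 = 5544
  i=5: C(9,5)·!4 = 126·9 = 1134
  i=6: C(9,6)·!3 = 84·2 = 168
  i=7: C(9,7)·!2 = 36·1 = 36
  i=8: C(9,8)·!1 = 9·0 = 0
  i=9: C(9,9)·!0 = 1·1 = 1
Total = 95887.

95887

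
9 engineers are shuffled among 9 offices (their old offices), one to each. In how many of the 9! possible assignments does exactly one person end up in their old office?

Choose which one of the 9 is fixed: C(9,1) = 9.
The other 8 form a derangement: !8 = 14833.
Total: 9 × 14833 = 133497.

133497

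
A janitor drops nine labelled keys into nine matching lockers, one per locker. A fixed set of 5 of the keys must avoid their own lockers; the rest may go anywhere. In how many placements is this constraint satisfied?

205056

Inclusion-exclusion on the 5 forbidden self-matches:
Σ_{j=0}^{5} (-1)^j C(5,j)(9-j)!
= C(5,0)·9! - C(5,1)·8! + C(5,2)·7! - C(5,3)·6! + C(5,4)·5! - C(5,5)·4!
= 362880 - 201600 + 50400 - 7200 + 600 - 24
= 205056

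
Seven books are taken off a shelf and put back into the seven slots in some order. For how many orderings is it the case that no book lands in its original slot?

1854

The subfactorial !7 = [7!/e] (nearest integer).
7! = 5040, and 5040/e ≈ 1854.11, so !7 = 1854.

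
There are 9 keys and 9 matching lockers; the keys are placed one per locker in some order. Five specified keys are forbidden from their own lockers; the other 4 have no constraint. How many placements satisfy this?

205056

Inclusion-exclusion on the 5 forbidden self-matches:
Σ_{j=0}^{5} (-1)^j C(5,j)(9-j)!
= C(5,0)·9! - C(5,1)·8! + C(5,2)·7! - C(5,3)·6! + C(5,4)·5! - C(5,5)·4!
= 362880 - 201600 + 50400 - 7200 + 600 - 24
= 205056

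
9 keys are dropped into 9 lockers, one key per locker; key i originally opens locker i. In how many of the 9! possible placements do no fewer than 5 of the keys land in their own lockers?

1339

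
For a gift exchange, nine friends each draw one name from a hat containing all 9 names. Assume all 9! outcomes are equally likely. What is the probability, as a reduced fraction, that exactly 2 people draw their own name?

Favorable outcomes: C(9,2)·!7 = 36·1854 = 66744.
Total outcomes: 9! = 362880.
Probability = 66744/362880 = 103/560.

103/560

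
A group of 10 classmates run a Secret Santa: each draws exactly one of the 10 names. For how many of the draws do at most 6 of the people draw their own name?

3628514

Sum C(10,i)·!(10-i) for i = 0..6:
  i=0: C(10,0)·!10 = 1·1334961 = 1334961
  i=1: C(10,1)·!9 = 10·133496 = 1334960
  i=2: C(10,2)·!8 = 45·14833 = 667485
  i=3: C(10,3)·!7 = 120·1854 = 222480
  i=4: C(10,4)·!6 = 210·265 = 55650
  i=5: C(10,5)·!5 = 252·44 = 11088
  i=6: C(10,6)·!4 = 210·9 = 1890
Total = 3628514.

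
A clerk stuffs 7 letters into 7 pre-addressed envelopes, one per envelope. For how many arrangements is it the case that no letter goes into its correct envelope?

1854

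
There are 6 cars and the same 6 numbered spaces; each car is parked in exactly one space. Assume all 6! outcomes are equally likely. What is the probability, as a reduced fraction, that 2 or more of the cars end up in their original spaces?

191/720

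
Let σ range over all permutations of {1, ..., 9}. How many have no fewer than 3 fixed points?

Sum C(9,i)·!(9-i) for i = 3..9:
  i=3: C(9,3)·!6 = 84·265 = 22260
  i=4: C(9,4)·!5 = 126·44 = 5544
  i=5: C(9,5)·!4 = 126·9 = 1134
  i=6: C(9,6)·!3 = 84·2 = 168
  i=7: C(9,7)·!2 = 36·1 = 36
  i=8: C(9,8)·!1 = 9·0 = 0
  i=9: C(9,9)·!0 = 1·1 = 1
Total = 29143.

29143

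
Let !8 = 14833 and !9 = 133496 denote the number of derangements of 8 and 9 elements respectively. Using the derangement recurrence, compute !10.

1334961

!10 = (10-1)·(!9 + !8) = 9·(133496 + 14833) = 9·148329 = 1334961.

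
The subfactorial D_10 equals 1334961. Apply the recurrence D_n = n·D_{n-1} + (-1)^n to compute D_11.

14684570

D_11 = 11·1334961 - 1 = 14684570.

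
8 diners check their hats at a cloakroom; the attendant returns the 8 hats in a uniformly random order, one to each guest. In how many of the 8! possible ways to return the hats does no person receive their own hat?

14833

By inclusion-exclusion, !8 = Σ (-1)^k · 8!/k! for k=0..8
= 8! - 8!/1! + 8!/2! - 8!/3! + 8!/4! - 8!/5! + 8!/6! - 8!/7! + 8!/8!
= 40320 - 40320 + 20160 - 6720 + 1680 - 336 + 56 - 8 + 1
= 14833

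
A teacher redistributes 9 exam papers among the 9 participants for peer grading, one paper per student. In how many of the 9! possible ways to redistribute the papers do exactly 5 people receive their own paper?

Choose which 5 of the 9 are fixed: C(9,5) = 126.
The other 4 form a derangement: !4 = 9.
Total: 126 × 9 = 1134.

1134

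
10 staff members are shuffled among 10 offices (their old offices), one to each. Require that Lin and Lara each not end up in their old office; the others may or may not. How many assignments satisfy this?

2943360

Inclusion-exclusion on the 2 forbidden self-matches:
Σ_{j=0}^{2} (-1)^j C(2,j)(10-j)!
= C(2,0)·10! - C(2,1)·9! + C(2,2)·8!
= 3628800 - 725760 + 40320
= 2943360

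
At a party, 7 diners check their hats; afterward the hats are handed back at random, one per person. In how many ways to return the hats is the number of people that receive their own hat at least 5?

Sum C(7,i)·!(7-i) for i = 5..7:
  i=5: C(7,5)·!2 = 21·1 = 21
  i=6: C(7,6)·!1 = 7·0 = 0
  i=7: C(7,7)·!0 = 1·1 = 1
Total = 22.

22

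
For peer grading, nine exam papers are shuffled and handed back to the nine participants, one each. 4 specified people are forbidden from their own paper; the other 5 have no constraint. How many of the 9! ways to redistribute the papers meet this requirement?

229080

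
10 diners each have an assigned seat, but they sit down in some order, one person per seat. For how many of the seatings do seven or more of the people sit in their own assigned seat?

286

# with exactly i fixed is C(10,i)·!(10-i); sum over i=7..10:
  i=7: C(10,7)·!3 = 120·2 = 240
  i=8: C(10,8)·!2 = 45·1 = 45
  i=9: C(10,9)·!1 = 10·0 = 0
  i=10: C(10,10)·!0 = 1·1 = 1
Total = 286.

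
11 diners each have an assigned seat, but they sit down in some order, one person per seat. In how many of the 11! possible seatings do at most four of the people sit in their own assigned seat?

39770686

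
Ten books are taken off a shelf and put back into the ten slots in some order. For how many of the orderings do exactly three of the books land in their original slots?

Choose which 3 of the 10 are fixed: C(10,3) = 120.
The other 7 form a derangement: !7 = 1854.
Total: 120 × 1854 = 222480.

222480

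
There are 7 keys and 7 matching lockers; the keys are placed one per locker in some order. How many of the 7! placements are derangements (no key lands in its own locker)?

1854

The number of derangements of 7 is !7 = Σ_{k=0}^{7} (-1)^k·7!/k!
= 7! - 7!/1! + 7!/2! - 7!/3! + 7!/4! - 7!/5! + 7!/6! - 7!/7!
= 5040 - 5040 + 2520 - 840 + 210 - 42 + 7 - 1
= 1854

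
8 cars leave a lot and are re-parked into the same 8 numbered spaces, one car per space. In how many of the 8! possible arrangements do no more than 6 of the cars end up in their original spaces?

# with exactly i fixed is C(8,i)·!(8-i); sum over i=0..6:
  i=0: C(8,0)·!8 = 1·14833 = 14833
  i=1: C(8,1)·!7 = 8·1854 = 14832
  i=2: C(8,2)·!6 = 28·265 = 7420
  i=3: C(8,3)·!5 = 56·44 = 2464
  i=4: C(8,4)·!4 = 70·9 = 630
  i=5: C(8,5)·!3 = 56·2 = 112
  i=6: C(8,6)·!2 = 28·1 = 28
Total = 40319.

40319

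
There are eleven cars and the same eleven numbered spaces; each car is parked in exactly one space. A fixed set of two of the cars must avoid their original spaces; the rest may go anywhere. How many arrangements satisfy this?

33022080

Let A_j be the event that the j-th constrained one is fixed. By inclusion-exclusion over the 2 events:
Σ_{j=0}^{2} (-1)^j C(2,j)(11-j)!
= C(2,0)·11! - C(2,1)·10! + C(2,2)·9!
= 39916800 - 7257600 + 362880
= 33022080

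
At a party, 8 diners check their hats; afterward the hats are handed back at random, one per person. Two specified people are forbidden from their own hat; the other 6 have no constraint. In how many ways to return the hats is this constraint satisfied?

Let A_j be the event that the j-th constrained one is fixed. By inclusion-exclusion over the 2 events:
Σ_{j=0}^{2} (-1)^j C(2,j)(8-j)!
= C(2,0)·8! - C(2,1)·7! + C(2,2)·6!
= 40320 - 10080 + 720
= 30960

30960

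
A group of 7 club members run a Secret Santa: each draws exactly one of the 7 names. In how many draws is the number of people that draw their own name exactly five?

Choose which 5 of the 7 are fixed: C(7,5) = 21.
The remaining 2 must be deranged: !2 = 1.
Total: 21 × 1 = 21.

21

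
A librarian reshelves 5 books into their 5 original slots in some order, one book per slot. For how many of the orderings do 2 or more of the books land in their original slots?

31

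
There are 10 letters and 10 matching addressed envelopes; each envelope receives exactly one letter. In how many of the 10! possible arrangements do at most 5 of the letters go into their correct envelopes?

Sum C(10,i)·!(10-i) for i = 0..5:
  i=0: C(10,0)·!10 = 1·1334961 = 1334961
  i=1: C(10,1)·!9 = 10·133496 = 1334960
  i=2: C(10,2)·!8 = 45·14833 = 667485
  i=3: C(10,3)·!7 = 120·1854 = 222480
  i=4: C(10,4)·!6 = 210·265 = 55650
  i=5: C(10,5)·!5 = 252·44 = 11088
Total = 3626624.

3626624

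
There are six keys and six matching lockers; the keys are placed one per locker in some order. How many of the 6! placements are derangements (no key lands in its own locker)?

265

Recurrence: !6 = 5·(!5 + !4).
!6 = 5·(44 + 9) = 5·53 = 265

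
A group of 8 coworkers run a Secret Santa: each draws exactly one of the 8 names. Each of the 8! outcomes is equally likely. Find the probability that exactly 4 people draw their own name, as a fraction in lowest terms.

1/64

Favorable outcomes: C(8,4)·!4 = 70·9 = 630.
Total outcomes: 8! = 40320.
Probability = 630/40320 = 1/64.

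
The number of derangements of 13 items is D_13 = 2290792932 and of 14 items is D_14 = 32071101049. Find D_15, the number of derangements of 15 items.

481066515734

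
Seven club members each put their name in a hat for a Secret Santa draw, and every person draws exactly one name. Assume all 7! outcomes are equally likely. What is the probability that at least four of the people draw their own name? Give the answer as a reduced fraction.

23/1260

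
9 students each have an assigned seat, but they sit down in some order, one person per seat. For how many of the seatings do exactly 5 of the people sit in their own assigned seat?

1134

Pick the 5 fixed positions: C(9,5) = 126 ways.
The other 4 form a derangement: !4 = 9.
Total: 126 × 9 = 1134.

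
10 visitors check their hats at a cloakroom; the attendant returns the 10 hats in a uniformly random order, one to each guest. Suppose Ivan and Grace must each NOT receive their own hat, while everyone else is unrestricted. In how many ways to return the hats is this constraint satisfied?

2943360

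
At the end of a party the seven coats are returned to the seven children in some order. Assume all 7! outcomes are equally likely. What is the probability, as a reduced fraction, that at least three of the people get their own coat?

407/5040

Favorable outcomes: Σ_{i≥3} C(7,i)·!(7-i) = 35·9 + 35·2 + 21·1 + 7·0 + 1·1 = 407.
Total outcomes: 7! = 5040.
Probability = 407/5040 = 407/5040.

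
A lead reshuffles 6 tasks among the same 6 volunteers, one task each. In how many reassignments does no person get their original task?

Use !n = (n-1)(!(n-1) + !(n-2)).
!6 = 5·(44 + 9) = 5·53 = 265

265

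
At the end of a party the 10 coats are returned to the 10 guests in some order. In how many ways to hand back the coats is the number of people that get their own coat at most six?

3628514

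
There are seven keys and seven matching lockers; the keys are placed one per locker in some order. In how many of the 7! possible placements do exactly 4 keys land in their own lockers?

Choose which 4 of the 7 are fixed: C(7,4) = 35.
The other 3 form a derangement: !3 = 2.
Total: 35 × 2 = 70.

70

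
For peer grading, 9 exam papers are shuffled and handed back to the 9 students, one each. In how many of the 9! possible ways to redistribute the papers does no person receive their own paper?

By inclusion-exclusion, !9 = Σ (-1)^k · 9!/k! for k=0..9
= 9! - 9!/1! + 9!/2! - 9!/3! + 9!/4! - 9!/5! + 9!/6! - 9!/7! + 9!/8! - 9!/9!
= 362880 - 362880 + 181440 - 60480 + 15120 - 3024 + 504 - 72 + 9 - 1
= 133496

133496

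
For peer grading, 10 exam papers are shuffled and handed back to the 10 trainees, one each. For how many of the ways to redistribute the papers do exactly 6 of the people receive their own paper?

1890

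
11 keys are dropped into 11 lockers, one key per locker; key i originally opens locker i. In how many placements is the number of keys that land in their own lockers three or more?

Sum C(11,i)·!(11-i) for i = 3..11:
  i=3: C(11,3)·!8 = 165·14833 = 2447445
  i=4: C(11,4)·!7 = 330·1854 = 611820
  i=5: C(11,5)·!6 = 462·265 = 122430
  i=6: C(11,6)·!5 = 462·44 = 20328
  i=7: C(11,7)·!4 = 330·9 = 2970
  i=8: C(11,8)·!3 = 165·2 = 330
  i=9: C(11,9)·!2 = 55·1 = 55
  i=10: C(11,10)·!1 = 11·0 = 0
  i=11: C(11,11)·!0 = 1·1 = 1
Total = 3205379.

3205379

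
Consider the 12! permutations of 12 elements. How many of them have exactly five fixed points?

1468368

Pick the 5 fixed positions: C(12,5) = 792 ways.
The other 7 form a derangement: !7 = 1854.
Total: 792 × 1854 = 1468368.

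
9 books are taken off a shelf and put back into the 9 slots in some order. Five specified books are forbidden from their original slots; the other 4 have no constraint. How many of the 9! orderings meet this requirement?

205056

Let A_j be the event that the j-th constrained one is fixed. By inclusion-exclusion over the 5 events:
Σ_{j=0}^{5} (-1)^j C(5,j)(9-j)!
= C(5,0)·9! - C(5,1)·8! + C(5,2)·7! - C(5,3)·6! + C(5,4)·5! - C(5,5)·4!
= 362880 - 201600 + 50400 - 7200 + 600 - 24
= 205056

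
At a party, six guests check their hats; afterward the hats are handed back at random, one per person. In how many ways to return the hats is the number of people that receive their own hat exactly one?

Choose which one of the 6 is fixed: C(6,1) = 6.
The other 5 form a derangement: !5 = 44.
Total: 6 × 44 = 264.

264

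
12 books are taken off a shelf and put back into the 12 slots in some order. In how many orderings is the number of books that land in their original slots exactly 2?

88107426

Choose which 2 of the 12 are fixed: C(12,2) = 66.
The remaining 10 must be deranged: !10 = 1334961.
Total: 66 × 1334961 = 88107426.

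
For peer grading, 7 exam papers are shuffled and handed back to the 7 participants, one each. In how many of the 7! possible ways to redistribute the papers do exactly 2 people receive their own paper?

924

Choose which 2 of the 7 are fixed: C(7,2) = 21.
The remaining 5 must be deranged: !5 = 44.
Total: 21 × 44 = 924.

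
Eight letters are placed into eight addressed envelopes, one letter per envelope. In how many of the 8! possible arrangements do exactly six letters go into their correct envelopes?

Choose which 6 of the 8 are fixed: C(8,6) = 28.
The remaining 2 must be deranged: !2 = 1.
Total: 28 × 1 = 28.

28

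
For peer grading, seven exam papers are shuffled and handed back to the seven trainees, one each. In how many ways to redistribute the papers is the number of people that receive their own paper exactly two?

924

Pick the 2 fixed positions: C(7,2) = 21 ways.
The remaining 5 must be deranged: !5 = 44.
Total: 21 × 44 = 924.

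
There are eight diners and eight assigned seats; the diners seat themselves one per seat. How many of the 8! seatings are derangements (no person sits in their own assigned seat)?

By inclusion-exclusion, !8 = Σ (-1)^k · 8!/k! for k=0..8
= 8! - 8!/1! + 8!/2! - 8!/3! + 8!/4! - 8!/5! + 8!/6! - 8!/7! + 8!/8!
= 40320 - 40320 + 20160 - 6720 + 1680 - 336 + 56 - 8 + 1
= 14833

14833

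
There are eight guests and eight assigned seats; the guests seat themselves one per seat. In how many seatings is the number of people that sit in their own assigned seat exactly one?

14832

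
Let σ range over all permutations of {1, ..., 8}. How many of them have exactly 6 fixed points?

Choose which 6 of the 8 are fixed: C(8,6) = 28.
The other 2 form a derangement: !2 = 1.
Total: 28 × 1 = 28.

28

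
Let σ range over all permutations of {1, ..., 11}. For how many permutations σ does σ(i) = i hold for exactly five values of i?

122430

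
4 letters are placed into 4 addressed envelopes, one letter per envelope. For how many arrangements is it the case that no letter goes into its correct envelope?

The subfactorial !4 = [4!/e] (nearest integer).
4! = 24, and 24/e ≈ 8.83, so !4 = 9.

9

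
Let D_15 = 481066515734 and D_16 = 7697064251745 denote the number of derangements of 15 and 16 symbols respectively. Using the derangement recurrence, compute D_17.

130850092279664

D_17 = (17-1)·(D_16 + D_15) = 16·(7697064251745 + 481066515734) = 16·8178130767479 = 130850092279664.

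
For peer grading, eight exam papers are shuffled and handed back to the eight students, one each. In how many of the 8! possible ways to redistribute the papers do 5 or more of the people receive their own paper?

141

Sum C(8,i)·!(8-i) for i = 5..8:
  i=5: C(8,5)·!3 = 56·2 = 112
  i=6: C(8,6)·!2 = 28·1 = 28
  i=7: C(8,7)·!1 = 8·0 = 0
  i=8: C(8,8)·!0 = 1·1 = 1
Total = 141.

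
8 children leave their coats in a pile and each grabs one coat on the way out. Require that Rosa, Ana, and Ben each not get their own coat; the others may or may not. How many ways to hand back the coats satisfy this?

Let A_j be the event that the j-th constrained one is fixed. By inclusion-exclusion over the 3 events:
Σ_{j=0}^{3} (-1)^j C(3,j)(8-j)!
= C(3,0)·8! - C(3,1)·7! + C(3,2)·6! - C(3,3)·5!
= 40320 - 15120 + 2160 - 120
= 27240

27240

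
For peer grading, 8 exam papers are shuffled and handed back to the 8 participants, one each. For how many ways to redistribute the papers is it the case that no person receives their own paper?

14833

The number of derangements of 8 is !8 = Σ_{k=0}^{8} (-1)^k·8!/k!
= 8! - 8!/1! + 8!/2! - 8!/3! + 8!/4! - 8!/5! + 8!/6! - 8!/7! + 8!/8!
= 40320 - 40320 + 20160 - 6720 + 1680 - 336 + 56 - 8 + 1
= 14833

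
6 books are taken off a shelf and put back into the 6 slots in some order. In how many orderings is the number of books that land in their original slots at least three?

56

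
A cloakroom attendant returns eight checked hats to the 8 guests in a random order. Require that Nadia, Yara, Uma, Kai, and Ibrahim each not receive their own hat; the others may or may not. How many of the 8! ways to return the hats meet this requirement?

21234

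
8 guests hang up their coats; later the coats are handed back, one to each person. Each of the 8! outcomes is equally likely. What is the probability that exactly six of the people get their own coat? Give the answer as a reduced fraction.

1/1440

Favorable outcomes: C(8,6)·!2 = 28·1 = 28.
Total outcomes: 8! = 40320.
Probability = 28/40320 = 1/1440.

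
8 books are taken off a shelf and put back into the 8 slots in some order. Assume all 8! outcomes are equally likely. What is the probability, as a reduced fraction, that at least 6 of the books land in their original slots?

29/40320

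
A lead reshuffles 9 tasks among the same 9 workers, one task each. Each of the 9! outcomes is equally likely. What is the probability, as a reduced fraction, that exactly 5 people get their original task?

1/320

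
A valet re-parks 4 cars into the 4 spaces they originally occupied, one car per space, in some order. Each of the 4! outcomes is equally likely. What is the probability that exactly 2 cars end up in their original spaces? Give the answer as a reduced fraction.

1/4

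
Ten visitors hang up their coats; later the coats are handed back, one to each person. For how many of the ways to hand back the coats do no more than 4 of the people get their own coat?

3615536

# with exactly i fixed is C(10,i)·!(10-i); sum over i=0..4:
  i=0: C(10,0)·!10 = 1·1334961 = 1334961
  i=1: C(10,1)·!9 = 10·133496 = 1334960
  i=2: C(10,2)·!8 = 45·14833 = 667485
  i=3: C(10,3)·!7 = 120·1854 = 222480
  i=4: C(10,4)·!6 = 210·265 = 55650
Total = 3615536.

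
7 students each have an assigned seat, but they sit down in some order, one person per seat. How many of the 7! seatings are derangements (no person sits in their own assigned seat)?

The subfactorial !7 = [7!/e] (nearest integer).
7! = 5040, and 5040/e ≈ 1854.11, so !7 = 1854.

1854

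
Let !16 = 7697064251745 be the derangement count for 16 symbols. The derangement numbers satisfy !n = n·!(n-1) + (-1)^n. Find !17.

!17 = 17·7697064251745 - 1 = 130850092279664.

130850092279664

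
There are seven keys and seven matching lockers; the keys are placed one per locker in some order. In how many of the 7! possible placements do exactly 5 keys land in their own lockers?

Choose which 5 of the 7 are fixed: C(7,5) = 21.
The other 2 form a derangement: !2 = 1.
Total: 21 × 1 = 21.

21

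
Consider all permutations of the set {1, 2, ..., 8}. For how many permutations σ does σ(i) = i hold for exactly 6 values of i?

28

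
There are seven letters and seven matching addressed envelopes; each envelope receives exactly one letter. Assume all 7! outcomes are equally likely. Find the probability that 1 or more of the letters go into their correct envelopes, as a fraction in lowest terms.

Favorable outcomes: Σ_{i≥1} C(7,i)·!(7-i) = 7·265 + 21·44 + 35·9 + 35·2 + 21·1 + 7·0 + 1·1 = 3186.
Total outcomes: 7! = 5040.
Probability = 3186/5040 = 177/280.

177/280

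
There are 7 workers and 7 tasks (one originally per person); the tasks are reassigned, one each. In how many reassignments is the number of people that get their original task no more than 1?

# with exactly i fixed is C(7,i)·!(7-i); sum over i=0..1:
  i=0: C(7,0)·!7 = 1·1854 = 1854
  i=1: C(7,1)·!6 = 7·265 = 1855
Total = 3709.

3709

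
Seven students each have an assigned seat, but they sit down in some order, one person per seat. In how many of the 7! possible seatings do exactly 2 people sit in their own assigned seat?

924

Pick the 2 fixed positions: C(7,2) = 21 ways.
The other 5 form a derangement: !5 = 44.
Total: 21 × 44 = 924.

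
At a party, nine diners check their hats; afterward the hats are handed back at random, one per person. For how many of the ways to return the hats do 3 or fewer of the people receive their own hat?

Sum C(9,i)·!(9-i) for i = 0..3:
  i=0: C(9,0)·!9 = 1·133496 = 133496
  i=1: C(9,1)·!8 = 9·14833 = 133497
  i=2: C(9,2)·!7 = 36·1854 = 66744
  i=3: C(9,3)·!6 = 84·265 = 22260
Total = 355997.

355997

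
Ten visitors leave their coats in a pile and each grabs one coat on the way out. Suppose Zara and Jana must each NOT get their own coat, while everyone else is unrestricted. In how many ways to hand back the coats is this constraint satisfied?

2943360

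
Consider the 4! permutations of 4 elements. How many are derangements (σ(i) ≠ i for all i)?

9

By inclusion-exclusion, !4 = Σ (-1)^k · 4!/k! for k=0..4
= 4! - 4!/1! + 4!/2! - 4!/3! + 4!/4!
= 24 - 24 + 12 - 4 + 1
= 9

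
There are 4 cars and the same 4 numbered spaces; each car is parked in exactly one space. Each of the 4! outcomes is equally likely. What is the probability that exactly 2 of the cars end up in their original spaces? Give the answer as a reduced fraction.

1/4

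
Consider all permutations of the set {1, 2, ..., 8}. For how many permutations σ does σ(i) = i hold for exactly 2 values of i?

Choose which 2 of the 8 are fixed: C(8,2) = 28.
The remaining 6 must be deranged: !6 = 265.
Total: 28 × 265 = 7420.

7420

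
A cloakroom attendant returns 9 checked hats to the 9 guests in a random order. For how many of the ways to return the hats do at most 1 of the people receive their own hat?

Sum C(9,i)·!(9-i) for i = 0..1:
  i=0: C(9,0)·!9 = 1·133496 = 133496
  i=1: C(9,1)·!8 = 9·14833 = 133497
Total = 266993.

266993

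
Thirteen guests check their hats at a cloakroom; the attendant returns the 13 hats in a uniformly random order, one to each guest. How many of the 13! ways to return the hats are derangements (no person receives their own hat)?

2290792932

Recurrence: !13 = 12·(!12 + !11).
!13 = 12·(176214841 + 14684570) = 12·190899411 = 2290792932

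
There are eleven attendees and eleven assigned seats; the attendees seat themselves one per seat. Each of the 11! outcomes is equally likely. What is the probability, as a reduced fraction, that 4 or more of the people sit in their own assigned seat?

378967/19958400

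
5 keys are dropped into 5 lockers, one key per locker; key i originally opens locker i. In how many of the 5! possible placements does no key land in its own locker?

Use !n = n·!(n-1) + (-1)^n.
!5 = 5·9 - 1 = 44

44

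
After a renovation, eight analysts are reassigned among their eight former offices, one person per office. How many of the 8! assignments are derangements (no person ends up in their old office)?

The subfactorial !8 = [8!/e] (nearest integer).
8! = 40320, and 40320/e ≈ 14832.90, so !8 = 14833.

14833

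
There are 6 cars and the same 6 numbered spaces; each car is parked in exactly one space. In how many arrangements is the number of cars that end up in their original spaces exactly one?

264

Choose which one of the 6 is fixed: C(6,1) = 6.
The remaining 5 must be deranged: !5 = 44.
Total: 6 × 44 = 264.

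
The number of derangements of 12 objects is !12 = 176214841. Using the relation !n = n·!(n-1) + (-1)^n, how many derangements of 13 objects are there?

2290792932

!13 = 13·176214841 - 1 = 2290792932.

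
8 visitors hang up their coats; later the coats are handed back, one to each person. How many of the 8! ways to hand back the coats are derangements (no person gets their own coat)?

Use !n = (n-1)(!(n-1) + !(n-2)).
!8 = 7·(1854 + 265) = 7·2119 = 14833

14833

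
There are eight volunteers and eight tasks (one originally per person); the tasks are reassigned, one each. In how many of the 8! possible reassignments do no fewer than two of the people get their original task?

10655

Sum C(8,i)·!(8-i) for i = 2..8:
  i=2: C(8,2)·!6 = 28·265 = 7420
  i=3: C(8,3)·!5 = 56·44 = 2464
  i=4: C(8,4)·!4 = 70·9 = 630
  i=5: C(8,5)·!3 = 56·2 = 112
  i=6: C(8,6)·!2 = 28·1 = 28
  i=7: C(8,7)·!1 = 8·0 = 0
  i=8: C(8,8)·!0 = 1·1 = 1
Total = 10655.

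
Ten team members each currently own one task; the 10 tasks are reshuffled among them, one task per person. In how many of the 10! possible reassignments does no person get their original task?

1334961

By inclusion-exclusion, !10 = Σ (-1)^k · 10!/k! for k=0..10
= 10! - 10!/1! + 10!/2! - 10!/3! + 10!/4! - 10!/5! + 10!/6! - 10!/7! + 10!/8! - 10!/9! + 10!/10!
= 3628800 - 3628800 + 1814400 - 604800 + 151200 - 30240 + 5040 - 720 + 90 - 10 + 1
= 1334961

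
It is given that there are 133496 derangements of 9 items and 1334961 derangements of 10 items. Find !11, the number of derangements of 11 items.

!11 = (11-1)·(!10 + !9) = 10·(1334961 + 133496) = 10·1468457 = 14684570.

14684570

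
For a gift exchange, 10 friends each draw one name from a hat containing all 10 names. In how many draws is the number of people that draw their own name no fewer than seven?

286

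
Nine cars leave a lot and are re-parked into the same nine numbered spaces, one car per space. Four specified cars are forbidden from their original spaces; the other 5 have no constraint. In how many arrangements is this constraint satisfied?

Let A_j be the event that the j-th constrained one is fixed. By inclusion-exclusion over the 4 events:
Σ_{j=0}^{4} (-1)^j C(4,j)(9-j)!
= C(4,0)·9! - C(4,1)·8! + C(4,2)·7! - C(4,3)·6! + C(4,4)·5!
= 362880 - 161280 + 30240 - 2880 + 120
= 229080

229080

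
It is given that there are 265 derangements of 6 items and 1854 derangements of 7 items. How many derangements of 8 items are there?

14833

!8 = (8-1)·(!7 + !6) = 7·(1854 + 265) = 7·2119 = 14833.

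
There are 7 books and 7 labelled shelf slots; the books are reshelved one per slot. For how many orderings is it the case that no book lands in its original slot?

!7 = 7! · Σ_{k=0}^{7} (-1)^k/k!
= 7! - 7!/1! + 7!/2! - 7!/3! + 7!/4! - 7!/5! + 7!/6! - 7!/7!
= 5040 - 5040 + 2520 - 840 + 210 - 42 + 7 - 1
= 1854

1854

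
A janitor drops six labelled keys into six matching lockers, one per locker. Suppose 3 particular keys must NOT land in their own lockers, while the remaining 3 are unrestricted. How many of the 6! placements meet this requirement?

426

Inclusion-exclusion on the 3 forbidden self-matches:
Σ_{j=0}^{3} (-1)^j C(3,j)(6-j)!
= C(3,0)·6! - C(3,1)·5! + C(3,2)·4! - C(3,3)·3!
= 720 - 360 + 72 - 6
= 426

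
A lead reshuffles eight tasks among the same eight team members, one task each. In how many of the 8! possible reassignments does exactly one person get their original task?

14832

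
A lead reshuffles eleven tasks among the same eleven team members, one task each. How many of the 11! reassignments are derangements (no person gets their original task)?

14684570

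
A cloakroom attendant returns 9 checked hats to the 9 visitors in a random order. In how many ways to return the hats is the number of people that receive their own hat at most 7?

# with exactly i fixed is C(9,i)·!(9-i); sum over i=0..7:
  i=0: C(9,0)·!9 = 1·133496 = 133496
  i=1: C(9,1)·!8 = 9·14833 = 133497
  i=2: C(9,2)·!7 = 36·1854 = 66744
  i=3: C(9,3)·!6 = 84·265 = 22260
  i=4: C(9,4)·!5 = 126·44 = 5544
  i=5: C(9,5)·!4 = 126·9 = 1134
  i=6: C(9,6)·!3 = 84·2 = 168
  i=7: C(9,7)·!2 = 36·1 = 36
Total = 362879.

362879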